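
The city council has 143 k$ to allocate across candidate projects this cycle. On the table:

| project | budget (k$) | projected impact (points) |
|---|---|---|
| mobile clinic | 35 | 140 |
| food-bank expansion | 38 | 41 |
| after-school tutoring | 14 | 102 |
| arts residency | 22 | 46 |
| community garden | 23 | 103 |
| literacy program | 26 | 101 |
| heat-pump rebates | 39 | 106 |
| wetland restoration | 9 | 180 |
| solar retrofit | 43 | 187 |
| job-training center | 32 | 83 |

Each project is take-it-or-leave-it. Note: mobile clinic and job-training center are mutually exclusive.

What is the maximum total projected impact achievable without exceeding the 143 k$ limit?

719

Ranking by ratio (projected impact/k$): wetland restoration 20.00, after-school tutoring 7.29, community garden 4.48, solar retrofit 4.35.
Filling by ratio: mobile clinic + after-school tutoring + community garden + wetland restoration + solar retrofit for 712, with 19 k$ left unused.
The 35 k$ tied up in mobile clinic is better spent on arts residency + literacy program — total rises to 719 (137 k$).
An exhaustive check of the 1024 subsets confirms 719.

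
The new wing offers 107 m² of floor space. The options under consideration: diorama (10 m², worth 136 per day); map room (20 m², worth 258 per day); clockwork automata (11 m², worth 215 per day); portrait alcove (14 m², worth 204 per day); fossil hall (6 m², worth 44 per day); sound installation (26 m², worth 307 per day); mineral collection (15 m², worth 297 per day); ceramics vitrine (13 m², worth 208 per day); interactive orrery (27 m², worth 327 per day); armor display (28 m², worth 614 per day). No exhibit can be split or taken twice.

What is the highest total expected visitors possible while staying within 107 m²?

1845

A density-first pass picks diorama + clockwork automata + portrait alcove + fossil hall + mineral collection + ceramics vitrine + armor display — 1718 at 97 m².
Replace diorama and fossil hall with sound installation: the trade gains 127 net, giving 1845 at 107 m².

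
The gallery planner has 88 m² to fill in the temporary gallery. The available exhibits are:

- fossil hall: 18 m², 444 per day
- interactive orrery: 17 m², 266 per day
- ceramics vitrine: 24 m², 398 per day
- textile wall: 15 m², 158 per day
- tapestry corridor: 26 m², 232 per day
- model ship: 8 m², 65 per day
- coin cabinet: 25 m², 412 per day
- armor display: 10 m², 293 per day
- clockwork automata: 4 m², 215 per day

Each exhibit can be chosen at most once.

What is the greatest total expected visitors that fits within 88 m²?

Density check — clockwork automata 53.75, armor display 29.30, fossil hall 24.67 are the best per m².
A density-first pass picks fossil hall + ceramics vitrine + coin cabinet + armor display + clockwork automata — 1762 at 81 m².
Dropping coin cabinet frees 25 m²; slotting in interactive orrery + textile wall (32 m²) lifts the total to 1774 at 88 m².
Nothing else within 88 m² beats 1774.

1774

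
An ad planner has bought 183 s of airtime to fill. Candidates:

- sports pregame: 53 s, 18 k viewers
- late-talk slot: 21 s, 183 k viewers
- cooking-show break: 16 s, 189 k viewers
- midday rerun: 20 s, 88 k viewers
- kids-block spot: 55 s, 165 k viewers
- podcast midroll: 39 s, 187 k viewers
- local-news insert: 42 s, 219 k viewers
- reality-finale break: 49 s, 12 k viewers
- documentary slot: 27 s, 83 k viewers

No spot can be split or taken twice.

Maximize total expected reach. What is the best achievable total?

949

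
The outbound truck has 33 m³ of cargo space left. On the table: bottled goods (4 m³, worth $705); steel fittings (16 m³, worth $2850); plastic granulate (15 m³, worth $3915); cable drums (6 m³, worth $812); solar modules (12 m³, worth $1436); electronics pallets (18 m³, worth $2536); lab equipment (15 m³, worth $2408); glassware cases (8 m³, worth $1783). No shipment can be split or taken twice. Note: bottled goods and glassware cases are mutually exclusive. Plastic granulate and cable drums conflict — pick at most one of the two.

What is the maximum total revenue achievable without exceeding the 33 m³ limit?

6765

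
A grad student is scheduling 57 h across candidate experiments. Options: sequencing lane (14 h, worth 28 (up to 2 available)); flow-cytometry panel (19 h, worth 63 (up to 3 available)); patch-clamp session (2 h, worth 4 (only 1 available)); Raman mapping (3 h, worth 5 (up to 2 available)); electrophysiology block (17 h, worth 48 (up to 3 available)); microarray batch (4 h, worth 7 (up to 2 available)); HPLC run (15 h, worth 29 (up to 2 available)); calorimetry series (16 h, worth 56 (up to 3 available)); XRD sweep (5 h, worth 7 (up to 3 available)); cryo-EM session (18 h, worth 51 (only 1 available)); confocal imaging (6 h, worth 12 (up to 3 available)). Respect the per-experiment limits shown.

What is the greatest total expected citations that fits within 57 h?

189

Density check — calorimetry series 3.50, flow-cytometry panel 3.32, cryo-EM session 2.83, electrophysiology block 2.82 are the best per h.
Greedy by ratio would take patch-clamp session + 3×calorimetry series + confocal imaging: 56 h used, total 184.
The 56 h tied up in patch-clamp session and 3×calorimetry series and confocal imaging is better spent on 3×flow-cytometry panel — total rises to 189 (57 h).
Nothing else within 57 h beats 189.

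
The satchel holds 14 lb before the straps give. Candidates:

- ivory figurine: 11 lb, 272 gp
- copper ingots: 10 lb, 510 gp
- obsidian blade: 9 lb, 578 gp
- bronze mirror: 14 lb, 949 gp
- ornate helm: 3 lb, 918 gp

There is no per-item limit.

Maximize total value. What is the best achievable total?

Taking 4×ornate helm: 12 lb used, 3672 in value.
Nothing else within 14 lb beats 3672.

3672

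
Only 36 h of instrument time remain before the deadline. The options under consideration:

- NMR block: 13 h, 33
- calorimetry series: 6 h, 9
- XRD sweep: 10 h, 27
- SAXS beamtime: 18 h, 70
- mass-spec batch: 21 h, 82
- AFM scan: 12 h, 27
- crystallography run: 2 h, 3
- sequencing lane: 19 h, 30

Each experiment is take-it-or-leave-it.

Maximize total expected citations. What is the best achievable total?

Greedy by ratio would take XRD sweep + mass-spec batch + crystallography run: 33 h used, total 112.
The 10 h tied up in XRD sweep is better spent on NMR block — total rises to 118 (36 h).
Every other selection either busts 36 h or fails to beat 118.

118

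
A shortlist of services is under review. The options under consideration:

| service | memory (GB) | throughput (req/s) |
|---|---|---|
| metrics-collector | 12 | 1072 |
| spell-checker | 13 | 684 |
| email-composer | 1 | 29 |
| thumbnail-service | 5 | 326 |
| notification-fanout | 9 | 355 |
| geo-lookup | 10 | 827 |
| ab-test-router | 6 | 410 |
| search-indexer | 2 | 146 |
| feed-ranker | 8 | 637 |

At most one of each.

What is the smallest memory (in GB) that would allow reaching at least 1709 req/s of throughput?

20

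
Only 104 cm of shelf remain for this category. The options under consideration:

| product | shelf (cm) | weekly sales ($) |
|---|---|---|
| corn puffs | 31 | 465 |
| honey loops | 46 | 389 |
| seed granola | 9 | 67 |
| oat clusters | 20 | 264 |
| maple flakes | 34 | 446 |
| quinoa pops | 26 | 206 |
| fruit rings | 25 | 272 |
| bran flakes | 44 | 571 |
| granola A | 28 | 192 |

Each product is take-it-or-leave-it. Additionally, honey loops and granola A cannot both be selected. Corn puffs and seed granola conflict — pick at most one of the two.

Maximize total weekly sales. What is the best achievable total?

Best packing: corn puffs + fruit rings + bran flakes — 100 cm, 1308 total.
Every other selection either busts 104 cm or breaks a pairing rule or fails to beat 1308.

1308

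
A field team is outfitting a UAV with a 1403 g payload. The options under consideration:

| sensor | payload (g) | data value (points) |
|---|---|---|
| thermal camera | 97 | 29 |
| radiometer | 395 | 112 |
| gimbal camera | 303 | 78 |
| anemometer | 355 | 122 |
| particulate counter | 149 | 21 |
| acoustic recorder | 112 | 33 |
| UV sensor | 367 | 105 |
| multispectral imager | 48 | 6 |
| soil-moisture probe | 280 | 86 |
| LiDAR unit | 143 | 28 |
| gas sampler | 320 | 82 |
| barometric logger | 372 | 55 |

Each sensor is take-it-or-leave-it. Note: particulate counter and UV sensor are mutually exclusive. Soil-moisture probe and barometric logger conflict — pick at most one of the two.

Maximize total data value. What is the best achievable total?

425

Taking the top-ratio sensors first gives thermal camera + anemometer + acoustic recorder + UV sensor + multispectral imager + soil-moisture probe + LiDAR unit for 409 (1402 g).
Using the slack differently, radiometer + anemometer + UV sensor + soil-moisture probe comes to 425 at 1397 g.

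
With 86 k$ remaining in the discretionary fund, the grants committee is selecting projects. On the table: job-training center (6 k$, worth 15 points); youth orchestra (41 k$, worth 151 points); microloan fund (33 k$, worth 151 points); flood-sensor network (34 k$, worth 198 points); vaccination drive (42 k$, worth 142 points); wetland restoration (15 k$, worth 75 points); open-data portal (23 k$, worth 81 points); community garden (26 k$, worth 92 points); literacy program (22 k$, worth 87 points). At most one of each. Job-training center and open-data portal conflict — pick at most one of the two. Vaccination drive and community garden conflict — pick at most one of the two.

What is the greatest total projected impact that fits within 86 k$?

Microloan fund + flood-sensor network + wetland restoration uses 82 of the 86 k$ and totals 424.
Runner-up job-training center + flood-sensor network + wetland restoration + community garden tops out at 380.

424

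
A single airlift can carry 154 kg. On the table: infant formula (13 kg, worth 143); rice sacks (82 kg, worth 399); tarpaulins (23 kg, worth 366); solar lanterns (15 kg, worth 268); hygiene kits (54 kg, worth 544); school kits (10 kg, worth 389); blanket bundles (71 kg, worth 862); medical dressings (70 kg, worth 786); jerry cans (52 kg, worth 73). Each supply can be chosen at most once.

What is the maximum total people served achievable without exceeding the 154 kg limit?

A density-first pass picks infant formula + tarpaulins + solar lanterns + school kits + blanket bundles — 2028 at 132 kg.
Dropping infant formula and tarpaulins frees 36 kg; slotting in hygiene kits (54 kg) lifts the total to 2063 at 150 kg.

2063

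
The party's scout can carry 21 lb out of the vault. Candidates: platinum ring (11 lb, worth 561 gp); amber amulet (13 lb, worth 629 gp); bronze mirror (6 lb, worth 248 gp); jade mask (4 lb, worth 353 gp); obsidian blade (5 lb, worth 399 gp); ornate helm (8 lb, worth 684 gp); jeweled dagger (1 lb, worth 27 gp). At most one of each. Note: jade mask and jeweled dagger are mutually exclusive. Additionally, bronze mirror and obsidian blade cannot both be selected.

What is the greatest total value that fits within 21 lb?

1436

Jade mask + obsidian blade + ornate helm uses 17 of the 21 lb and totals 1436.
The closest alternative, platinum ring + jade mask + obsidian blade, reaches only 1313.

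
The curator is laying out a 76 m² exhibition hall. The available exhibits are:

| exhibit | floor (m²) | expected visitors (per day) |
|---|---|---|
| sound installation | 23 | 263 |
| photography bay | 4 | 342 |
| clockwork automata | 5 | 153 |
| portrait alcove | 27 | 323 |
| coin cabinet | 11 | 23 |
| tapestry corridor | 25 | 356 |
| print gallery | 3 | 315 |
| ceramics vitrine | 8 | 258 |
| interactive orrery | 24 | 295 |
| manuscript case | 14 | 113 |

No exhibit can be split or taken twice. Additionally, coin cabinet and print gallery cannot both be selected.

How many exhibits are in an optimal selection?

6

Best achievable expected visitors is 1747.
For example photography bay + clockwork automata + portrait alcove + tapestry corridor + print gallery + ceramics vitrine achieves it, using 72 m².
Any selection reaching 1747 contains exactly 6 exhibits.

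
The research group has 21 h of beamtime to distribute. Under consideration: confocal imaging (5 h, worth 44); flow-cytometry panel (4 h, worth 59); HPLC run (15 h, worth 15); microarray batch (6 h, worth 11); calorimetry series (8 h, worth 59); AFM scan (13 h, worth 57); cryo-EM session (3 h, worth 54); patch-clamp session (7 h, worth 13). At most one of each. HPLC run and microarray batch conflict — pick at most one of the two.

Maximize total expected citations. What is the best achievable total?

216

Confocal imaging + flow-cytometry panel + calorimetry series + cryo-EM session uses 20 of the 21 h and totals 216.
The closest alternative, flow-cytometry panel + microarray batch + calorimetry series + cryo-EM session, reaches only 183.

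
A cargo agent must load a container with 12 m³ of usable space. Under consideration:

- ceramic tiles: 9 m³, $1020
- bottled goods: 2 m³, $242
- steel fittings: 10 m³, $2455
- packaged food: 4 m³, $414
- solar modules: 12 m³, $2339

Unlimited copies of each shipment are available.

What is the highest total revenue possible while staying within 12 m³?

Bottled goods + steel fittings uses 12 of the 12 m³ and totals 2697.
No other feasible combination exceeds 2697.

2697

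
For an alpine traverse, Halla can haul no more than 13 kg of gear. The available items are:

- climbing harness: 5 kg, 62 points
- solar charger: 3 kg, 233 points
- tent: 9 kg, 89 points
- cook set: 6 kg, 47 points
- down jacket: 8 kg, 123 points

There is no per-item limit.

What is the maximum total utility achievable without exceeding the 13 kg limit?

932

Density check — solar charger 77.67, down jacket 15.38, climbing harness 12.40 are the best per kg.
Best packing: 4×solar charger — 12 kg, 932 total.
Nothing else within 13 kg beats 932.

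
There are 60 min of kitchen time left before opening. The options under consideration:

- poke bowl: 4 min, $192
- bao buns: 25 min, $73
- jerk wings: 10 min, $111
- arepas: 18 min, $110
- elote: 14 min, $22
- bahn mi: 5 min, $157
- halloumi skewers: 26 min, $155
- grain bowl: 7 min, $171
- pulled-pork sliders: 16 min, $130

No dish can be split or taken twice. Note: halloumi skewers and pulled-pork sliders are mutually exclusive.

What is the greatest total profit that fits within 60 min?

Taking poke bowl + jerk wings + arepas + bahn mi + grain bowl + pulled-pork sliders: 60 min used, 871 in profit.

871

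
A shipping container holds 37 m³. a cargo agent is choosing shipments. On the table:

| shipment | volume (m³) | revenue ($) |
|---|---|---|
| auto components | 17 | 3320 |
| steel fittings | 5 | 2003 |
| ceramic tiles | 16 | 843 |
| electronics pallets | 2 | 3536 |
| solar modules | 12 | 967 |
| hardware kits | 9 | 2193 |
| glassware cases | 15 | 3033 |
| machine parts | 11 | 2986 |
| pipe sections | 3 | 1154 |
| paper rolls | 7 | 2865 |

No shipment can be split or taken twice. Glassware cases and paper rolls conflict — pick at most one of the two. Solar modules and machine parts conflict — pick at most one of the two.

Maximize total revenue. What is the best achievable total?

14737

Steel fittings + electronics pallets + hardware kits + machine parts + pipe sections + paper rolls uses 37 of the 37 m³ and totals 14737.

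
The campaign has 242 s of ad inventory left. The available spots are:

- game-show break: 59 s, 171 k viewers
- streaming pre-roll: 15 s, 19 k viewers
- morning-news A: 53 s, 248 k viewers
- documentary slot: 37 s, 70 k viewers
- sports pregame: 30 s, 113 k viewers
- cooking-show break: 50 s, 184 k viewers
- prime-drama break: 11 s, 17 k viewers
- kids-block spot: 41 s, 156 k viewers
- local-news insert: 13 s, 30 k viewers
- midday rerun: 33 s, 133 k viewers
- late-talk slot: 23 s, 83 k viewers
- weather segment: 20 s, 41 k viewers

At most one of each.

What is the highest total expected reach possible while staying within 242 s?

The ratio ordering already packs tightly: morning-news A + sports pregame + cooking-show break + prime-drama break + kids-block spot + midday rerun + late-talk slot, 241 s, 934.
The closest alternative, morning-news A + sports pregame + cooking-show break + kids-block spot + midday rerun + late-talk slot, reaches only 917.

934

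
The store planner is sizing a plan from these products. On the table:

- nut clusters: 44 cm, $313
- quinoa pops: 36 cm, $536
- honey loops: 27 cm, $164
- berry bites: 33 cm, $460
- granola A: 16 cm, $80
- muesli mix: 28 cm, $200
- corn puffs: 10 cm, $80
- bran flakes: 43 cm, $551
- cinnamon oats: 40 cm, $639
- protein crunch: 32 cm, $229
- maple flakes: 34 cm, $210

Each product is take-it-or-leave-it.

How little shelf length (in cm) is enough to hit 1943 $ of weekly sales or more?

151

Need the lightest bundle worth ≥ 1943.
Taking quinoa pops + berry bites + corn puffs + cinnamon oats + protein crunch gives 1944 (≥ 1943) for 151 cm.
Any bundle with less than 151 cm falls short of 1943.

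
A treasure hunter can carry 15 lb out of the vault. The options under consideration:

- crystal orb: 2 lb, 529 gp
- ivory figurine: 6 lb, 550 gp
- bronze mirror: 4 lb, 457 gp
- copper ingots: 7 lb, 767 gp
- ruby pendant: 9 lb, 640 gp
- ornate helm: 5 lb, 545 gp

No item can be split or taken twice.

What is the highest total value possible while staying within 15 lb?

Taking the top-ratio items first gives crystal orb + bronze mirror + copper ingots for 1753 (13 lb).
Dropping bronze mirror frees 4 lb; slotting in ivory figurine (6 lb) lifts the total to 1846 at 15 lb.
Runner-up crystal orb + copper ingots + ornate helm tops out at 1841.

1846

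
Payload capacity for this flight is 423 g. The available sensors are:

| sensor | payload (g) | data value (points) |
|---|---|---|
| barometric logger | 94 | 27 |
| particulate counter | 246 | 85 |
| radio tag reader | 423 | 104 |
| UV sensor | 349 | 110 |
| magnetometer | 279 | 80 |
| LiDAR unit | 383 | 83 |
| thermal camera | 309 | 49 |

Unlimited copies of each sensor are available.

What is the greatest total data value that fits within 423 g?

Density check — particulate counter 0.35, UV sensor 0.32, barometric logger 0.29, magnetometer 0.29 are the best per g.
Barometric logger + particulate counter uses 340 of the 423 g and totals 112.
No other feasible combination exceeds 112.

112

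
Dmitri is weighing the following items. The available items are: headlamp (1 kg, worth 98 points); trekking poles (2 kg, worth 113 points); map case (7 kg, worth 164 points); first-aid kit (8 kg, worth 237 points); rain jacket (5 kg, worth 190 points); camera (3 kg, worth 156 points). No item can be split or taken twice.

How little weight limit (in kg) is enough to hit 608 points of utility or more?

16

Look for the lowest-weight combination reaching 608.
headlamp + trekking poles + first-aid kit + rain jacket: 638 utility at 16 kg.
No combination under 16 kg hits 608.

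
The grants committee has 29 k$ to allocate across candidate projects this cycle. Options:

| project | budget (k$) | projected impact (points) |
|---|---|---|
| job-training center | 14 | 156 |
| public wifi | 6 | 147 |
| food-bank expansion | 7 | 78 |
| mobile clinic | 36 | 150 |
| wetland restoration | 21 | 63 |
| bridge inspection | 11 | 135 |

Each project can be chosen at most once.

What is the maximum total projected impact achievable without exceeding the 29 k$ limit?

Filling by ratio: public wifi + food-bank expansion + bridge inspection for 360, with 5 k$ left unused.
Replace bridge inspection with job-training center: the trade gains 21 net, giving 381 at 27 k$.
Nothing else within 29 k$ beats 381.

381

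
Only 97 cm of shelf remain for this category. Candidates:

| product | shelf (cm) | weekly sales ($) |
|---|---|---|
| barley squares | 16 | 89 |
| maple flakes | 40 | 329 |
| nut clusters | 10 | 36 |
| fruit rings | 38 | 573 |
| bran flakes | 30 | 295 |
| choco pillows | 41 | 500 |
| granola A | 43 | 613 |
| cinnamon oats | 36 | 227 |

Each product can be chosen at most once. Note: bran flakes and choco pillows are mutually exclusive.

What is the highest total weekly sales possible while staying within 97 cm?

Density check — fruit rings 15.08, granola A 14.26, choco pillows 12.20, bran flakes 9.83 are the best per cm.
The ratio ordering already packs tightly: barley squares + fruit rings + granola A, 97 cm, 1275.

1275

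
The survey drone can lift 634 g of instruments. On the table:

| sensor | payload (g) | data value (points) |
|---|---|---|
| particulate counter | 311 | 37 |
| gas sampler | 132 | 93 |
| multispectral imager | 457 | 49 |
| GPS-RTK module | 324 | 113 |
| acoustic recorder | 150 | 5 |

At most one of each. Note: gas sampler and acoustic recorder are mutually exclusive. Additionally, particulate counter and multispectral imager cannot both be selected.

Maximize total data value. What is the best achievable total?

206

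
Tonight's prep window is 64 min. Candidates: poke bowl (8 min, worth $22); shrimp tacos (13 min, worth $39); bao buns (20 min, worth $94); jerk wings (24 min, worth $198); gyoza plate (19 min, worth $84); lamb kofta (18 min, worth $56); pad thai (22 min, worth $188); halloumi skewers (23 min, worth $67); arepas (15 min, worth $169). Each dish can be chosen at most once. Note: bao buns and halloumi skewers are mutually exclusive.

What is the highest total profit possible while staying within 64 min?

555

Best packing: jerk wings + pad thai + arepas — 61 min, 555 total.
No other feasible combination exceeds 555.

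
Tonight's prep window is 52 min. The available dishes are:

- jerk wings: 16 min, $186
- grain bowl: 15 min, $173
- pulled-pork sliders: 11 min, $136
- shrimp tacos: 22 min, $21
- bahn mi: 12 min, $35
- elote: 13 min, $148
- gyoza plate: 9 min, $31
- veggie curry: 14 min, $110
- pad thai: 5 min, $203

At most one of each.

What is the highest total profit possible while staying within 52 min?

710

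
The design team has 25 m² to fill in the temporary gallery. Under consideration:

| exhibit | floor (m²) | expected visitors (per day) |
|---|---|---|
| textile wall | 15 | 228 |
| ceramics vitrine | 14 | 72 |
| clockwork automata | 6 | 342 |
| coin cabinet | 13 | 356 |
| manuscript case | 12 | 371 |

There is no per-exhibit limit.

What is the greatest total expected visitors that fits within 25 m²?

1368

4×clockwork automata uses 24 of the 25 m² and totals 1368.
Every other selection either busts 25 m² or fails to beat 1368.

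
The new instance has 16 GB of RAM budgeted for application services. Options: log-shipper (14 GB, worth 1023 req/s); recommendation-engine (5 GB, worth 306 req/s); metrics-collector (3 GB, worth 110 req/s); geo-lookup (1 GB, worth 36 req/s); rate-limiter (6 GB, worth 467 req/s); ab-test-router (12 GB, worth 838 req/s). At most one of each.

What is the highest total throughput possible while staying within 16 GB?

1059

Filling by ratio: recommendation-engine + metrics-collector + geo-lookup + rate-limiter for 919, with 1 GB left unused.
Replace recommendation-engine and metrics-collector and rate-limiter with log-shipper: the trade gains 140 net, giving 1059 at 15 GB.
No other feasible combination exceeds 1059.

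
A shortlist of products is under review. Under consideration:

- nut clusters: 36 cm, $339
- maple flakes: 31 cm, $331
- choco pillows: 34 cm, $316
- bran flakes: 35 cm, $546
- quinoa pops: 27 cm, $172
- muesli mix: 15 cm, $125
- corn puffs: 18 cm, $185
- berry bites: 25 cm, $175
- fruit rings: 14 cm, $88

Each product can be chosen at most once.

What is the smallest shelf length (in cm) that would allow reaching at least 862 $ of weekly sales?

66

Minimise cm subject to total weekly sales ≥ 862.
maple flakes + bran flakes: 877 weekly sales at 66 cm.
Any bundle with less than 66 cm falls short of 862.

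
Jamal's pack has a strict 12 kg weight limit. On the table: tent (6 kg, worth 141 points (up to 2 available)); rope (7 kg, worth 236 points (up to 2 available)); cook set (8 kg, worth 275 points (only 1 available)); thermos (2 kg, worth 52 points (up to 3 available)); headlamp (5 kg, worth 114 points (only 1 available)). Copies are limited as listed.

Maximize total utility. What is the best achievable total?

By utility per kg: cook set 34.38, rope 33.71, thermos 26.00, tent 23.50 lead.
Taking cook set + 2×thermos: 12 kg used, 379 in utility.
No other feasible combination exceeds 379.

379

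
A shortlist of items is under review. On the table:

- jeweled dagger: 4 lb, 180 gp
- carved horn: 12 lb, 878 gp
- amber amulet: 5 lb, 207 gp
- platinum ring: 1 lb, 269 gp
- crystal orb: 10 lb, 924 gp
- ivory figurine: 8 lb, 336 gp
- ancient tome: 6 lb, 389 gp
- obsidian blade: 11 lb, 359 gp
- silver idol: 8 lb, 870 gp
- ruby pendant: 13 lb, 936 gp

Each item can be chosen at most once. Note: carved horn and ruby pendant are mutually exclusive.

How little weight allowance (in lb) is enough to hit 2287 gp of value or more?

Minimise lb subject to total value ≥ 2287.
platinum ring + crystal orb + ancient tome + silver idol reaches 2452 using 25 lb.
Any bundle with less than 25 lb falls short of 2287.

25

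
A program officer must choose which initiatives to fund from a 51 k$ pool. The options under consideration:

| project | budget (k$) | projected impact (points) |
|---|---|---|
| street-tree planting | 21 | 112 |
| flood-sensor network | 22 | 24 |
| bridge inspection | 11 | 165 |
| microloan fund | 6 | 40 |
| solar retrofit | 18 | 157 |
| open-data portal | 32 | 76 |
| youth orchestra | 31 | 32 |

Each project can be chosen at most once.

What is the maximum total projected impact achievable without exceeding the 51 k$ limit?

434

Density check — bridge inspection 15.00, solar retrofit 8.72, microloan fund 6.67 are the best per k$.
A density-first pass picks bridge inspection + microloan fund + solar retrofit — 362 at 35 k$.
Dropping microloan fund frees 6 k$; slotting in street-tree planting (21 k$) lifts the total to 434 at 50 k$.
Next best is bridge inspection + microloan fund + solar retrofit at 362 (35 k$) — short by 72.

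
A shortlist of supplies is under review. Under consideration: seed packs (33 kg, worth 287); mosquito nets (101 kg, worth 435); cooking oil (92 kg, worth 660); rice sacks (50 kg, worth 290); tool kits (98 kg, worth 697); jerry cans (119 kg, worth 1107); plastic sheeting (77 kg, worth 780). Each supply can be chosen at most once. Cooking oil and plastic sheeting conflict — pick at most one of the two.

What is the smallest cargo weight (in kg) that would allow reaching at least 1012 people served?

110

Minimise kg subject to total people served ≥ 1012.
seed packs + plastic sheeting reaches 1067 using 110 kg.
Below 110 kg the best achievable stays under 1012.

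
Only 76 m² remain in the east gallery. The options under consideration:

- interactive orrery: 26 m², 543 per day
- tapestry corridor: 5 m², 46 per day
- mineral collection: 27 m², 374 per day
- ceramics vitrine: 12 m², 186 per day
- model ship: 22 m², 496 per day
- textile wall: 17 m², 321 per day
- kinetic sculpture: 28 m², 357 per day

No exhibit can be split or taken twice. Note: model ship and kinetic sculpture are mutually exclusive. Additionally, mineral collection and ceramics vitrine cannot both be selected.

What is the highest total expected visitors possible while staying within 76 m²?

1413

The ratio heuristic lands on interactive orrery + tapestry corridor + model ship + textile wall (1406) but leaves 6 m² idle.
Replace tapestry corridor and textile wall with mineral collection: the trade gains 7 net, giving 1413 at 75 m².
Runner-up interactive orrery + tapestry corridor + model ship + textile wall tops out at 1406.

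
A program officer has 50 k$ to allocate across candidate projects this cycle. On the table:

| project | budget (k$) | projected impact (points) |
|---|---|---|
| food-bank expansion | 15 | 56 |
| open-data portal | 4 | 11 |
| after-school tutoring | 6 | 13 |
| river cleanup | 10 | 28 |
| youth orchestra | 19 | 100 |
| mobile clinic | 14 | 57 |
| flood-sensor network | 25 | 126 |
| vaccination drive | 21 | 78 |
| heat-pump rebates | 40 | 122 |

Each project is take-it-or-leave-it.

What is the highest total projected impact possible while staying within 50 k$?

Ranking by ratio (projected impact/k$): youth orchestra 5.26, flood-sensor network 5.04, mobile clinic 4.07, food-bank expansion 3.73.
Filling by ratio: open-data portal + youth orchestra + flood-sensor network for 237, with 2 k$ left unused.
Replace open-data portal with after-school tutoring: the trade gains 2 net, giving 239 at 50 k$.
The closest alternative, open-data portal + youth orchestra + flood-sensor network, reaches only 237.

239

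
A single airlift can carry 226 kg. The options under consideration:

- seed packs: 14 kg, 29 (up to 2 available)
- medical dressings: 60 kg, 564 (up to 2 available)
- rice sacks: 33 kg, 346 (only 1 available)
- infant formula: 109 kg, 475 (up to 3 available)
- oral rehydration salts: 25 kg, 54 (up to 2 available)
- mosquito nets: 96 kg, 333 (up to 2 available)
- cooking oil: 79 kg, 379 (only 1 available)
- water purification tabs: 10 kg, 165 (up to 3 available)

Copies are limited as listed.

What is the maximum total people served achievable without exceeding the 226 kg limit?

2052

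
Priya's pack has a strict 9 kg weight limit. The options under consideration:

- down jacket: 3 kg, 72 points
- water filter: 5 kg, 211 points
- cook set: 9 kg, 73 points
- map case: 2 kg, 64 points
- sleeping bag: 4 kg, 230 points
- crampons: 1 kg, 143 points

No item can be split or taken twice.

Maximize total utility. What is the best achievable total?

A density-first pass picks map case + sleeping bag + crampons — 437 at 7 kg.
Dropping map case frees 2 kg; slotting in down jacket (3 kg) lifts the total to 445 at 8 kg.
That's the maximum — no swap from here does better than 445.

445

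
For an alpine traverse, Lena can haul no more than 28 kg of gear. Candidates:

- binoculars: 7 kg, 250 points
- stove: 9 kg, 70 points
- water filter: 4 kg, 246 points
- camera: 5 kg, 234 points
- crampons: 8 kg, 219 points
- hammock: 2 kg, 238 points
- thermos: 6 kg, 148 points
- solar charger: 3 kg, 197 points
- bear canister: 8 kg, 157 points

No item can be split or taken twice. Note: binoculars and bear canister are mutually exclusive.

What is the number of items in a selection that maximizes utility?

6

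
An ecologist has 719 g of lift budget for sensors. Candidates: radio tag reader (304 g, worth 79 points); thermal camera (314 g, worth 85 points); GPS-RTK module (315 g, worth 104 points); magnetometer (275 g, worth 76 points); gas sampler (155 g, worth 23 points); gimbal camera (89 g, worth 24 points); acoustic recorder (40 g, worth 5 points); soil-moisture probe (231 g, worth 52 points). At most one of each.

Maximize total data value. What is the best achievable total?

213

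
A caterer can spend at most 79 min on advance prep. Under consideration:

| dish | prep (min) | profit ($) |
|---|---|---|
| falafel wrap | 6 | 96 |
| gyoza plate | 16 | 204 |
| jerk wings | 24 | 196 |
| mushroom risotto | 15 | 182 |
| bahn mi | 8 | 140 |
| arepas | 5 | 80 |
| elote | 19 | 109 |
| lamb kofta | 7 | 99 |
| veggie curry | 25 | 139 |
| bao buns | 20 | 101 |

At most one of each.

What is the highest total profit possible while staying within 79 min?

917

Greedy by ratio would take falafel wrap + gyoza plate + mushroom risotto + bahn mi + arepas + elote + lamb kofta: 76 min used, total 910.
Dropping arepas and elote frees 24 min; slotting in jerk wings (24 min) lifts the total to 917 at 76 min.
Next best is falafel wrap + gyoza plate + mushroom risotto + bahn mi + arepas + elote + lamb kofta at 910 (76 min) — short by 7.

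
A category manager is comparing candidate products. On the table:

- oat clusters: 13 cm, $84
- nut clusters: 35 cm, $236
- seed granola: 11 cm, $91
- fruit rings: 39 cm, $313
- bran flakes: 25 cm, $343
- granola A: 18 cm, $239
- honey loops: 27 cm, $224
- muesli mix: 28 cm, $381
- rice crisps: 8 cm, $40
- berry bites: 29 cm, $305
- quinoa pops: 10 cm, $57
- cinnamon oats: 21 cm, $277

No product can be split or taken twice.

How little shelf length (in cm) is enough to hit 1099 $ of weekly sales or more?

92

Minimise cm subject to total weekly sales ≥ 1099.
seed granola + bran flakes + granola A + muesli mix + quinoa pops reaches 1111 using 92 cm.
No combination under 92 cm hits 1099.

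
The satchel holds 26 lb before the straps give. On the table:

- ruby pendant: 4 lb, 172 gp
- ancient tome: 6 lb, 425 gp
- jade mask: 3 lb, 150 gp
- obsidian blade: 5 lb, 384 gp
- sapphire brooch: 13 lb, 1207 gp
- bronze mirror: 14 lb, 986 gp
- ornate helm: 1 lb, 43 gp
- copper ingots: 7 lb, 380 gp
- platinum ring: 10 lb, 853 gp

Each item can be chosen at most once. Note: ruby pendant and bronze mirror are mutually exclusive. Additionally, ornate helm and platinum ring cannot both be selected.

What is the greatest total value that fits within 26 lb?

Density check — sapphire brooch 92.85, platinum ring 85.30, obsidian blade 76.80, ancient tome 70.83 are the best per lb.
Taking jade mask + sapphire brooch + platinum ring: 26 lb used, 2210 in value.

2210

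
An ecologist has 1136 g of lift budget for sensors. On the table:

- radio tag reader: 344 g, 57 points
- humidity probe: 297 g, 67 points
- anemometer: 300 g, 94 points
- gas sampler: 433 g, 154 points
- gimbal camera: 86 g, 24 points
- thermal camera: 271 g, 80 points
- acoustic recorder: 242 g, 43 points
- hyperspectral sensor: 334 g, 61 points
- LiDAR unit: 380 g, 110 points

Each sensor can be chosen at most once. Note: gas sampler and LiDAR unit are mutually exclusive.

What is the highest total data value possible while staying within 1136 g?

352

The ratio ordering already packs tightly: anemometer + gas sampler + gimbal camera + thermal camera, 1090 g, 352.
The closest alternative, humidity probe + anemometer + gas sampler + gimbal camera, reaches only 339.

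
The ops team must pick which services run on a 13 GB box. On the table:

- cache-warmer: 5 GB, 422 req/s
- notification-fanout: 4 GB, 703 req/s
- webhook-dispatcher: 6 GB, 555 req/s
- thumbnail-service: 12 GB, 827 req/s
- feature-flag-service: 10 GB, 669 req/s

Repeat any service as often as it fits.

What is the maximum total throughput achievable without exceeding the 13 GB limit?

2109

Taking 3×notification-fanout: 12 GB used, 2109 in throughput.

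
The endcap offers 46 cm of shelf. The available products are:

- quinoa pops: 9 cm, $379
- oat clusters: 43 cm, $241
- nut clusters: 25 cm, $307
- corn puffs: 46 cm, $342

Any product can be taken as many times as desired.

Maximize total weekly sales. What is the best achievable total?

Density check — quinoa pops 42.11, nut clusters 12.28, corn puffs 7.43, oat clusters 5.60 are the best per cm.
Taking 5×quinoa pops: 45 cm used, 1895 in weekly sales.
The spare 1 cm is too small for any remaining product, and no exchange beats 1895.

1895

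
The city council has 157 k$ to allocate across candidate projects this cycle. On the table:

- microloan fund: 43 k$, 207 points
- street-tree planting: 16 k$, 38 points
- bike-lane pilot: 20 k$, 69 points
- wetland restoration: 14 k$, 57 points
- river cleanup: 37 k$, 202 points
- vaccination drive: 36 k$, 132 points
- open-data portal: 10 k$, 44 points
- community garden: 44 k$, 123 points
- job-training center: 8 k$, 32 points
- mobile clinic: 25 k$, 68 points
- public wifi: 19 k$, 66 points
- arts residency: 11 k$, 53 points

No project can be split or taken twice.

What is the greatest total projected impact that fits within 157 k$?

Density check — river cleanup 5.46, arts residency 4.82, microloan fund 4.81 are the best per k$.
A density-first pass picks microloan fund + wetland restoration + river cleanup + open-data portal + job-training center + public wifi + arts residency — 661 at 142 k$.
But microloan fund + bike-lane pilot + river cleanup + vaccination drive + open-data portal + arts residency fits in 157 k$ and reaches 707.

707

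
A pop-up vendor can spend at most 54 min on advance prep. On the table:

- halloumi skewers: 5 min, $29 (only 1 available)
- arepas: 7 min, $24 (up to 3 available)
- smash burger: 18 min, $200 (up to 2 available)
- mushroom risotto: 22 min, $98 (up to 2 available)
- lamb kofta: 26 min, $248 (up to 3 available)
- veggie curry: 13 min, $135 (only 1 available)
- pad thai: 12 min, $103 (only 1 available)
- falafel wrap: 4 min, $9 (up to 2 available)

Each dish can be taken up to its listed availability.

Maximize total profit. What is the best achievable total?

564

The ratio ordering already packs tightly: halloumi skewers + 2×smash burger + veggie curry, 54 min, 564.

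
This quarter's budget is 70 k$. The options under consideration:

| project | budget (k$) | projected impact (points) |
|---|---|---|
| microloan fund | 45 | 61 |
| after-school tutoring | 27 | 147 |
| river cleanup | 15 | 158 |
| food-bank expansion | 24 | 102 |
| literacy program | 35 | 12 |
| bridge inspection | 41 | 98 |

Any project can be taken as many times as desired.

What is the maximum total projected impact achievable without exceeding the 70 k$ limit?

Best packing: 4×river cleanup — 60 k$, 632 total.

632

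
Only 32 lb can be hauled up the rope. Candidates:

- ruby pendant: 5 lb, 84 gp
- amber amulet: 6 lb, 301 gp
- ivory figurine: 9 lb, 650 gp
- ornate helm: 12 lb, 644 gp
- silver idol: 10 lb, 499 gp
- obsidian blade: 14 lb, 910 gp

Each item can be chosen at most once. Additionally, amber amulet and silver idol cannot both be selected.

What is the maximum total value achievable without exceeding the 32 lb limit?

1861

By value per lb: ivory figurine 72.22, obsidian blade 65.00, ornate helm 53.67, amber amulet 50.17 lead.
Amber amulet + ivory figurine + obsidian blade uses 29 of the 32 lb and totals 1861.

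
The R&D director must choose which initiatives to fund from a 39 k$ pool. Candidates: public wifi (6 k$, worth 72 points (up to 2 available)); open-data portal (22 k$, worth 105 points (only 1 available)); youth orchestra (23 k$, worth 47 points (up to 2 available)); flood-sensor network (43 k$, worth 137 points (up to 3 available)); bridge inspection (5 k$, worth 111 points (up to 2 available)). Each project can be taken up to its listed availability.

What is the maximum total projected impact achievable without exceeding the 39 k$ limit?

Filling by ratio: 2×public wifi + 2×bridge inspection for 366, with 17 k$ left unused.
The 6 k$ tied up in public wifi is better spent on open-data portal — total rises to 399 (38 k$).
The spare 1 k$ is too small for any remaining project, and no exchange beats 399.

399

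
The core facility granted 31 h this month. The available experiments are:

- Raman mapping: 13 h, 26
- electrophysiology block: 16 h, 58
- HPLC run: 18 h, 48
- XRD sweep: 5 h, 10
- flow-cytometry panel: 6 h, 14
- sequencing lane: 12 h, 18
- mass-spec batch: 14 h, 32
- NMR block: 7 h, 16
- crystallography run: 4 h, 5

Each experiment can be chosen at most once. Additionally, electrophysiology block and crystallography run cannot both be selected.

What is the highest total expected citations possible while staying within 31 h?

90

The ratio heuristic lands on electrophysiology block + flow-cytometry panel + NMR block (88) but leaves 2 h idle.
The 13 h tied up in flow-cytometry panel and NMR block is better spent on mass-spec batch — total rises to 90 (30 h).
The closest alternative, electrophysiology block + flow-cytometry panel + NMR block, reaches only 88.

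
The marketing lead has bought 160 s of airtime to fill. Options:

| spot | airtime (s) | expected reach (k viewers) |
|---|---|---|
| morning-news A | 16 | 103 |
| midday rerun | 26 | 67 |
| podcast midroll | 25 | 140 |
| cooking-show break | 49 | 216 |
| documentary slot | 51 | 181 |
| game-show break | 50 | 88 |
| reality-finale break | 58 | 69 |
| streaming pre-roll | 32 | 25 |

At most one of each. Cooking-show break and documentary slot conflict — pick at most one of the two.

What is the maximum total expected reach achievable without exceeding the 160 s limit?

551

Best packing: morning-news A + midday rerun + podcast midroll + cooking-show break + streaming pre-roll — 148 s, 551 total.
Next best is morning-news A + podcast midroll + cooking-show break + game-show break at 547 (140 s) — short by 4.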